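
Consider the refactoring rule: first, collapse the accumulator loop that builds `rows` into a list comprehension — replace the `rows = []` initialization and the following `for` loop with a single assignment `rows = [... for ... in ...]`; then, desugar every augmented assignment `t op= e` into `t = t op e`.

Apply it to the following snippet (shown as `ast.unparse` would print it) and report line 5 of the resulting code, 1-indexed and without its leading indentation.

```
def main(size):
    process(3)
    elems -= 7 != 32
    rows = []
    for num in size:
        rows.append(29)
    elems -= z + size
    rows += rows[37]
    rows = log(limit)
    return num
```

Transformed code:
def main(size):
    process(3)
    elems = elems - (7 != 32)
    rows = [29 for num in size]
    elems = elems - (z + size)
    rows = rows + rows[37]
    rows = log(limit)
    return num

elems = elems - (z + size)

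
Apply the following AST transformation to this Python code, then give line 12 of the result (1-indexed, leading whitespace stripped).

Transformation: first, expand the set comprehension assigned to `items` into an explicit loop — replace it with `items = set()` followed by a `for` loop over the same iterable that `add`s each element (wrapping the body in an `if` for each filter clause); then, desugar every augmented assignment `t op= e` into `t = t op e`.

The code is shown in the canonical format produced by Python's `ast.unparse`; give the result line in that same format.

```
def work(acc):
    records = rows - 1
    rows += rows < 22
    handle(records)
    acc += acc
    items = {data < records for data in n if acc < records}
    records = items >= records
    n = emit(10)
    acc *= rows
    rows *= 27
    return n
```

acc = acc * rows

Transformed code:
def work(acc):
    records = rows - 1
    rows = rows + (rows < 22)
    handle(records)
    acc = acc + acc
    items = set()
    for data in n:
        if acc < records:
            items.add(data < records)
    records = items >= records
    n = emit(10)
    acc = acc * rows
    rows = rows * 27
    return n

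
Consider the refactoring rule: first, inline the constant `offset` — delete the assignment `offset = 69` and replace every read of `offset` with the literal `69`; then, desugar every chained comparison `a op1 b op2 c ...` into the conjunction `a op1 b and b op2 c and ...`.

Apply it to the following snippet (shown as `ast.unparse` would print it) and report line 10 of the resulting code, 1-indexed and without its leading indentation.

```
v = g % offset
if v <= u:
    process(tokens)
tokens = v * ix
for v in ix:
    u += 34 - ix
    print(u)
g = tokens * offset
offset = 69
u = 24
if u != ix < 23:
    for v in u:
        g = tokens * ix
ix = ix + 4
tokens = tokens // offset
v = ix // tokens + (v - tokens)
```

if u != ix and ix < 23:

Transformed code:
v = g % 69
if v <= u:
    process(tokens)
tokens = v * ix
for v in ix:
    u += 34 - ix
    print(u)
g = tokens * 69
u = 24
if u != ix and ix < 23:
    for v in u:
        g = tokens * ix
ix = ix + 4
tokens = tokens // 69
v = ix // tokens + (v - tokens)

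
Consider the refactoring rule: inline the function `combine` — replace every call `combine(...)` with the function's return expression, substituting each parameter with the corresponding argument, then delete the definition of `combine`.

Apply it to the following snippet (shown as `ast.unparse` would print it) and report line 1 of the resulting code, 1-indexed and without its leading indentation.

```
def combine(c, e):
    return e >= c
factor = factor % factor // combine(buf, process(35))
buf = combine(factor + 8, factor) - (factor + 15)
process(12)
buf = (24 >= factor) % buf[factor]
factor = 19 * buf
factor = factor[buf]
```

Transformed code:
factor = factor % factor // (process(35) >= buf)
buf = (factor >= factor + 8) - (factor + 15)
process(12)
buf = (24 >= factor) % buf[factor]
factor = 19 * buf
factor = factor[buf]

factor = factor % factor // (process(35) >= buf)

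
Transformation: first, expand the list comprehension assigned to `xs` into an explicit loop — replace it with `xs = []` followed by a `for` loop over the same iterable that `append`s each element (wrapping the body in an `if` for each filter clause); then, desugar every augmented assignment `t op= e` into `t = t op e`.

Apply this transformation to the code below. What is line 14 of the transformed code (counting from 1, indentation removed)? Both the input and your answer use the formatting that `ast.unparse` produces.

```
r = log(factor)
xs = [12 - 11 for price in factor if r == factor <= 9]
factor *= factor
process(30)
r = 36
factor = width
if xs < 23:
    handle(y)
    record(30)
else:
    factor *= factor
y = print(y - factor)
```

factor = factor * factor

Transformed code:
r = log(factor)
xs = []
for price in factor:
    if r == factor <= 9:
        xs.append(12 - 11)
factor = factor * factor
process(30)
r = 36
factor = width
if xs < 23:
    handle(y)
    record(30)
else:
    factor = factor * factor
y = print(y - factor)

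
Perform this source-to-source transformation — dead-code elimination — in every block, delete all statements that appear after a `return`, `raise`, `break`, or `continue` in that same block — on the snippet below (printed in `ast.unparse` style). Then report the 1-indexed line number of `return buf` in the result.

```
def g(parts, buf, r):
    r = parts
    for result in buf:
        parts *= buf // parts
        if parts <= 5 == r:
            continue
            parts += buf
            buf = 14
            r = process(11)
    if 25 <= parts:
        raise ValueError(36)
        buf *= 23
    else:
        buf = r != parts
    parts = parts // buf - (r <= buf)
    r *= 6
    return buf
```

13

Transformed code:
def g(parts, buf, r):
    r = parts
    for result in buf:
        parts *= buf // parts
        if parts <= 5 == r:
            continue
    if 25 <= parts:
        raise ValueError(36)
    else:
        buf = r != parts
    parts = parts // buf - (r <= buf)
    r *= 6
    return buf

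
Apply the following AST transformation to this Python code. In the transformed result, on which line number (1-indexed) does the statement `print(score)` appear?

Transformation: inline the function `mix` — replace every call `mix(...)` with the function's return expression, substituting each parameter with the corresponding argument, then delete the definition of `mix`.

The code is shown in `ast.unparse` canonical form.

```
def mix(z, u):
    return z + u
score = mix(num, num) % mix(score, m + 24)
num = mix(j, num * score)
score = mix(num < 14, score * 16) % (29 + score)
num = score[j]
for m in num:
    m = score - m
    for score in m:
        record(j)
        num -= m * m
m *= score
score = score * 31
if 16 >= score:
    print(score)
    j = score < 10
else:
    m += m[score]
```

Transformed code:
score = (num + num) % (score + (m + 24))
num = j + num * score
score = ((num < 14) + score * 16) % (29 + score)
num = score[j]
for m in num:
    m = score - m
    for score in m:
        record(j)
        num -= m * m
m *= score
score = score * 31
if 16 >= score:
    print(score)
    j = score < 10
else:
    m += m[score]

13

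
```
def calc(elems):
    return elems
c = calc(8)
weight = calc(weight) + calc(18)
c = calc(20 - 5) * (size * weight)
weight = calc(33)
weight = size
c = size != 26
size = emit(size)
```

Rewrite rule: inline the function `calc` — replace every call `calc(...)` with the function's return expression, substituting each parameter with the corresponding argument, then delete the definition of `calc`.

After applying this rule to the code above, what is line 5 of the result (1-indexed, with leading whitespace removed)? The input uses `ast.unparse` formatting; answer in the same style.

Transformed code:
c = 8
weight = weight + 18
c = (20 - 5) * (size * weight)
weight = 33
weight = size
c = size != 26
size = emit(size)

weight = size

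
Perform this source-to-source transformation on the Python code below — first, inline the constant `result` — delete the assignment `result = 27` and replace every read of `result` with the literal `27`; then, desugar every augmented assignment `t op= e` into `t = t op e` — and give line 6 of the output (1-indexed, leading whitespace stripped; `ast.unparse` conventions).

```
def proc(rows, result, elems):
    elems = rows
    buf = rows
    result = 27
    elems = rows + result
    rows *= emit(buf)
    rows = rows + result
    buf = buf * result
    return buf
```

Transformed code:
def proc(rows, result, elems):
    elems = rows
    buf = rows
    elems = rows + 27
    rows = rows * emit(buf)
    rows = rows + 27
    buf = buf * 27
    return buf

rows = rows + 27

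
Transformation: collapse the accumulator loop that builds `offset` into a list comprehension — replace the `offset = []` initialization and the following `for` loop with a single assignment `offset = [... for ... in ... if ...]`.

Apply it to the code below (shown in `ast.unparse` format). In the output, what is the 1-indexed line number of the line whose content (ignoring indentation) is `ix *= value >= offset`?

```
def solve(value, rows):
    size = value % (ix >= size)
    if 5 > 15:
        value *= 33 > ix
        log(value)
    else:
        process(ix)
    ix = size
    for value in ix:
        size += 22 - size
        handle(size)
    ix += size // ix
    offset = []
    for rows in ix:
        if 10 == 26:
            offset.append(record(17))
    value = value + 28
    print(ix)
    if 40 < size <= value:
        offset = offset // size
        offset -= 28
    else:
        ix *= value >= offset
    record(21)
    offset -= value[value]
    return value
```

Transformed code:
def solve(value, rows):
    size = value % (ix >= size)
    if 5 > 15:
        value *= 33 > ix
        log(value)
    else:
        process(ix)
    ix = size
    for value in ix:
        size += 22 - size
        handle(size)
    ix += size // ix
    offset = [record(17) for rows in ix if 10 == 26]
    value = value + 28
    print(ix)
    if 40 < size <= value:
        offset = offset // size
        offset -= 28
    else:
        ix *= value >= offset
    record(21)
    offset -= value[value]
    return value

20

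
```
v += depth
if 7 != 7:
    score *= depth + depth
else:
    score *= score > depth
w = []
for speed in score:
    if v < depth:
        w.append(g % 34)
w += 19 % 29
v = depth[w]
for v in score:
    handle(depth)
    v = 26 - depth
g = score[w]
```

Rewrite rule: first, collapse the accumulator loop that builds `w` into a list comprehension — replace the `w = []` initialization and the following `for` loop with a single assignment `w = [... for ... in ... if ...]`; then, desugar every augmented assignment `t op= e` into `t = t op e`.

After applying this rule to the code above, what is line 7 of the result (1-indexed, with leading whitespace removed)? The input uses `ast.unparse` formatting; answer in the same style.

w = w + 19 % 29

Transformed code:
v = v + depth
if 7 != 7:
    score = score * (depth + depth)
else:
    score = score * (score > depth)
w = [g % 34 for speed in score if v < depth]
w = w + 19 % 29
v = depth[w]
for v in score:
    handle(depth)
    v = 26 - depth
g = score[w]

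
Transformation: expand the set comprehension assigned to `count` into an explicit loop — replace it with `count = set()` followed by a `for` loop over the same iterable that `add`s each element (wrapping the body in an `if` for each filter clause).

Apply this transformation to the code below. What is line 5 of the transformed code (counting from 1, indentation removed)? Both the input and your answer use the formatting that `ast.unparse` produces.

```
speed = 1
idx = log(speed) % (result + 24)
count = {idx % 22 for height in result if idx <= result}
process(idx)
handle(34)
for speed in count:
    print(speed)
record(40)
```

Transformed code:
speed = 1
idx = log(speed) % (result + 24)
count = set()
for height in result:
    if idx <= result:
        count.add(idx % 22)
process(idx)
handle(34)
for speed in count:
    print(speed)
record(40)

if idx <= result:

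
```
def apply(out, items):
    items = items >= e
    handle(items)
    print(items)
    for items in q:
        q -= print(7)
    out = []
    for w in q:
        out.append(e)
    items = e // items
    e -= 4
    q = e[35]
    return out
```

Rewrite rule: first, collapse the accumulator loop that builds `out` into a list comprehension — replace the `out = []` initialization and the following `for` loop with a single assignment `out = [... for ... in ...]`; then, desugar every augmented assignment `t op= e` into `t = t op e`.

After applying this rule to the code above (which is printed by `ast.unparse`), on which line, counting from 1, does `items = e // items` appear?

8

Transformed code:
def apply(out, items):
    items = items >= e
    handle(items)
    print(items)
    for items in q:
        q = q - print(7)
    out = [e for w in q]
    items = e // items
    e = e - 4
    q = e[35]
    return out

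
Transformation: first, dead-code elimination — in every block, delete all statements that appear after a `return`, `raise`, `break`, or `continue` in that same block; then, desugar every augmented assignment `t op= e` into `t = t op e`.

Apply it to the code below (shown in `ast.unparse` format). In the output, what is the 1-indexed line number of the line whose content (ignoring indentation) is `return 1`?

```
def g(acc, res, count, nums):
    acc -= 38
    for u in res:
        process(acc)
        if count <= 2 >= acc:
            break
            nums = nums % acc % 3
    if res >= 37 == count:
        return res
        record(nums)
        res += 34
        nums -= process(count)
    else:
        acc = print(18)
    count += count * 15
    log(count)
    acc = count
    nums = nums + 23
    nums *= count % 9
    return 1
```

16

Transformed code:
def g(acc, res, count, nums):
    acc = acc - 38
    for u in res:
        process(acc)
        if count <= 2 >= acc:
            break
    if res >= 37 == count:
        return res
    else:
        acc = print(18)
    count = count + count * 15
    log(count)
    acc = count
    nums = nums + 23
    nums = nums * (count % 9)
    return 1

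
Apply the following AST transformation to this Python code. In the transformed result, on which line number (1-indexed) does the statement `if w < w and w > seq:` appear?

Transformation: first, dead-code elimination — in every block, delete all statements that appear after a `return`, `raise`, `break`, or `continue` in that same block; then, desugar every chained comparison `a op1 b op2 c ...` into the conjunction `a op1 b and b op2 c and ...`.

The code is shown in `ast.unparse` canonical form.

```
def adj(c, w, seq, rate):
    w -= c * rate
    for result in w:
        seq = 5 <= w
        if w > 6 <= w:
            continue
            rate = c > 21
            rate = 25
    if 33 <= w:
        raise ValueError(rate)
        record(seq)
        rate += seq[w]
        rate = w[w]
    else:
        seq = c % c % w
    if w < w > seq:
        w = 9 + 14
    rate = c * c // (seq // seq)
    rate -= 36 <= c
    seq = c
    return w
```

Transformed code:
def adj(c, w, seq, rate):
    w -= c * rate
    for result in w:
        seq = 5 <= w
        if w > 6 and 6 <= w:
            continue
    if 33 <= w:
        raise ValueError(rate)
    else:
        seq = c % c % w
    if w < w and w > seq:
        w = 9 + 14
    rate = c * c // (seq // seq)
    rate -= 36 <= c
    seq = c
    return w

11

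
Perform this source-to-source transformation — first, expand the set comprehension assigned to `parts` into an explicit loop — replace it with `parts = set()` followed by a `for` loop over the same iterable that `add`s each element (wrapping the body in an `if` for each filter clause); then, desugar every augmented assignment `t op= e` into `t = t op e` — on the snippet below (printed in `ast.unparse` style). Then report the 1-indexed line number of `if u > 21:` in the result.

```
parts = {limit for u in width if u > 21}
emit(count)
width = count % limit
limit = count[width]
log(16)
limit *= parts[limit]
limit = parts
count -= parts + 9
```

3

Transformed code:
parts = set()
for u in width:
    if u > 21:
        parts.add(limit)
emit(count)
width = count % limit
limit = count[width]
log(16)
limit = limit * parts[limit]
limit = parts
count = count - (parts + 9)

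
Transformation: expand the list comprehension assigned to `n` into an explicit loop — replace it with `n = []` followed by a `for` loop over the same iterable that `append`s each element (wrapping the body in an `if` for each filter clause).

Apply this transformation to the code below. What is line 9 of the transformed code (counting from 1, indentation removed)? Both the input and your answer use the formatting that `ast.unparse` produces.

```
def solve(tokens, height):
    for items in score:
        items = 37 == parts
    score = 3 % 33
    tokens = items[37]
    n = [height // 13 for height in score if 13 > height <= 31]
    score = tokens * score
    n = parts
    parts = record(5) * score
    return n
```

Transformed code:
def solve(tokens, height):
    for items in score:
        items = 37 == parts
    score = 3 % 33
    tokens = items[37]
    n = []
    for height in score:
        if 13 > height <= 31:
            n.append(height // 13)
    score = tokens * score
    n = parts
    parts = record(5) * score
    return n

n.append(height // 13)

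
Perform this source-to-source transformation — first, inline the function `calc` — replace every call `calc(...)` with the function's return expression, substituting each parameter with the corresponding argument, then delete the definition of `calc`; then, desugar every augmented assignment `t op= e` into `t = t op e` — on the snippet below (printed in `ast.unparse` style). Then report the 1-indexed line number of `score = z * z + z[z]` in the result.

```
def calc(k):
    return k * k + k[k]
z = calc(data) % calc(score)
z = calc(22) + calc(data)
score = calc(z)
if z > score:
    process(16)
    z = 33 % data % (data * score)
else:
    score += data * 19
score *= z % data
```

3

Transformed code:
z = (data * data + data[data]) % (score * score + score[score])
z = 22 * 22 + 22[22] + (data * data + data[data])
score = z * z + z[z]
if z > score:
    process(16)
    z = 33 % data % (data * score)
else:
    score = score + data * 19
score = score * (z % data)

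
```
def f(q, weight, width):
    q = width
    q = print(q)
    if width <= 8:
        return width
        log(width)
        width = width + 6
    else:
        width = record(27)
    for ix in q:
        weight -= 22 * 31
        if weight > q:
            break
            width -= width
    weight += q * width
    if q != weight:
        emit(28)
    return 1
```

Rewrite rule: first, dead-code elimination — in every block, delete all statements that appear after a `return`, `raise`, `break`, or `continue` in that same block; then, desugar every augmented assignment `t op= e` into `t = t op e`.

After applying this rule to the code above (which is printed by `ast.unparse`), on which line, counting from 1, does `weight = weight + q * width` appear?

12

Transformed code:
def f(q, weight, width):
    q = width
    q = print(q)
    if width <= 8:
        return width
    else:
        width = record(27)
    for ix in q:
        weight = weight - 22 * 31
        if weight > q:
            break
    weight = weight + q * width
    if q != weight:
        emit(28)
    return 1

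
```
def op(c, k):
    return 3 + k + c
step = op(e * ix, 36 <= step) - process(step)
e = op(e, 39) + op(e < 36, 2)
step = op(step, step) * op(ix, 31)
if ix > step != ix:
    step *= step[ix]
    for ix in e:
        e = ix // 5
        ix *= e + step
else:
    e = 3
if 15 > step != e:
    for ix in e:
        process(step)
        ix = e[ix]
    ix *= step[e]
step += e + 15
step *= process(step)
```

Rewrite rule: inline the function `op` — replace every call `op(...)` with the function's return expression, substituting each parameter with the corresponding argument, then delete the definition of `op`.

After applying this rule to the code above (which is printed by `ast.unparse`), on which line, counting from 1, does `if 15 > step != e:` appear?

Transformed code:
step = 3 + (36 <= step) + e * ix - process(step)
e = 3 + 39 + e + (3 + 2 + (e < 36))
step = (3 + step + step) * (3 + 31 + ix)
if ix > step != ix:
    step *= step[ix]
    for ix in e:
        e = ix // 5
        ix *= e + step
else:
    e = 3
if 15 > step != e:
    for ix in e:
        process(step)
        ix = e[ix]
    ix *= step[e]
step += e + 15
step *= process(step)

11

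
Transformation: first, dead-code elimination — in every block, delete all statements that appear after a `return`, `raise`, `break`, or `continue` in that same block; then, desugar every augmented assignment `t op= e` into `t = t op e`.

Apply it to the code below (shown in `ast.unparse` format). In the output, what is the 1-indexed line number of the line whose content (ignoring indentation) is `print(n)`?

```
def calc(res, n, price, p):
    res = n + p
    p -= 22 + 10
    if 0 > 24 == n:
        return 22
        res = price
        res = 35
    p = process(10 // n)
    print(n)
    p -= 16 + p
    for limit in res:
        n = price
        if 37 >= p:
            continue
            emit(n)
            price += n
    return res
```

7

Transformed code:
def calc(res, n, price, p):
    res = n + p
    p = p - (22 + 10)
    if 0 > 24 == n:
        return 22
    p = process(10 // n)
    print(n)
    p = p - (16 + p)
    for limit in res:
        n = price
        if 37 >= p:
            continue
    return res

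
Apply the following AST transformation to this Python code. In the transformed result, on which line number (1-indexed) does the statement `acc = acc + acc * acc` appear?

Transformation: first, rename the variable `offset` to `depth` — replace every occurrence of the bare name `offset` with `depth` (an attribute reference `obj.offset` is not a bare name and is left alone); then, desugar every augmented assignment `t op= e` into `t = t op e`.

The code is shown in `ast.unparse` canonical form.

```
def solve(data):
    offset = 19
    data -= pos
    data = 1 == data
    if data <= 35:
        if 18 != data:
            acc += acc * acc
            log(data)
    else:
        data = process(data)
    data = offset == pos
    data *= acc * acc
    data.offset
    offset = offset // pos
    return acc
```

Transformed code:
def solve(data):
    depth = 19
    data = data - pos
    data = 1 == data
    if data <= 35:
        if 18 != data:
            acc = acc + acc * acc
            log(data)
    else:
        data = process(data)
    data = depth == pos
    data = data * (acc * acc)
    data.offset
    depth = depth // pos
    return acc

7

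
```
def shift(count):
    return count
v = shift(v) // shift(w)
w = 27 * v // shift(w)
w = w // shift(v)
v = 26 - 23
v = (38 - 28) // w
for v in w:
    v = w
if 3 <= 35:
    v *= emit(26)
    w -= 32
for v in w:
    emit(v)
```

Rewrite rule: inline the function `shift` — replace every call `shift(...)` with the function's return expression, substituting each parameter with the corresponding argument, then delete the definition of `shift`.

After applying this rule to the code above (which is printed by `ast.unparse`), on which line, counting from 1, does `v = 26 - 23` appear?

4

Transformed code:
v = v // w
w = 27 * v // w
w = w // v
v = 26 - 23
v = (38 - 28) // w
for v in w:
    v = w
if 3 <= 35:
    v *= emit(26)
    w -= 32
for v in w:
    emit(v)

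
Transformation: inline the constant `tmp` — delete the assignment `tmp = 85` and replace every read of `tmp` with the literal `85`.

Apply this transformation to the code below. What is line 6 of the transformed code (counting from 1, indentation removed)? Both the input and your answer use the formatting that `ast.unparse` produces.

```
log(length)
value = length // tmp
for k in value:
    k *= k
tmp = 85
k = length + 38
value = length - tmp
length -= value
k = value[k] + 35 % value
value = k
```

Transformed code:
log(length)
value = length // 85
for k in value:
    k *= k
k = length + 38
value = length - 85
length -= value
k = value[k] + 35 % value
value = k

value = length - 85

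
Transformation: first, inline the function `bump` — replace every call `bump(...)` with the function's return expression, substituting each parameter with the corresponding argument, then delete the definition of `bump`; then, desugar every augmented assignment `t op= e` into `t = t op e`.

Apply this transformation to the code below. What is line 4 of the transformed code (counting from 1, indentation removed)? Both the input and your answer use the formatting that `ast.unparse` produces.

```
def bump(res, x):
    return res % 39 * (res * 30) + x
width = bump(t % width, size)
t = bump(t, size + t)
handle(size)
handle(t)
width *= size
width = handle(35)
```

Transformed code:
width = t % width % 39 * (t % width * 30) + size
t = t % 39 * (t * 30) + (size + t)
handle(size)
handle(t)
width = width * size
width = handle(35)

handle(t)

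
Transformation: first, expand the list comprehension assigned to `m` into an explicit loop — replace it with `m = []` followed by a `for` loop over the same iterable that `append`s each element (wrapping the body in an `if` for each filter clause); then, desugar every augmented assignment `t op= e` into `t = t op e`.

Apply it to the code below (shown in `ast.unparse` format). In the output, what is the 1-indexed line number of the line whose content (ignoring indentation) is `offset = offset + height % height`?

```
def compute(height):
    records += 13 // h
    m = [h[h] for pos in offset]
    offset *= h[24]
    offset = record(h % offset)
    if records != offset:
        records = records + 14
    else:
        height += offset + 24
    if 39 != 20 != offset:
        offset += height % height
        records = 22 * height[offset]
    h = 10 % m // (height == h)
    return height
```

13

Transformed code:
def compute(height):
    records = records + 13 // h
    m = []
    for pos in offset:
        m.append(h[h])
    offset = offset * h[24]
    offset = record(h % offset)
    if records != offset:
        records = records + 14
    else:
        height = height + (offset + 24)
    if 39 != 20 != offset:
        offset = offset + height % height
        records = 22 * height[offset]
    h = 10 % m // (height == h)
    return height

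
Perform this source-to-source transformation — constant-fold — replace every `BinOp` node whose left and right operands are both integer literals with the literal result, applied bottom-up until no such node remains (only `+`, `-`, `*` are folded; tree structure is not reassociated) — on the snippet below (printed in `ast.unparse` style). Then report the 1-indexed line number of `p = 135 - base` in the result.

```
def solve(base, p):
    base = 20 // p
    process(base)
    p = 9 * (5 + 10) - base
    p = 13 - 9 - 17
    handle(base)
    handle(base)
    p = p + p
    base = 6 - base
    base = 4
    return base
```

4

Transformed code:
def solve(base, p):
    base = 20 // p
    process(base)
    p = 135 - base
    p = -13
    handle(base)
    handle(base)
    p = p + p
    base = 6 - base
    base = 4
    return base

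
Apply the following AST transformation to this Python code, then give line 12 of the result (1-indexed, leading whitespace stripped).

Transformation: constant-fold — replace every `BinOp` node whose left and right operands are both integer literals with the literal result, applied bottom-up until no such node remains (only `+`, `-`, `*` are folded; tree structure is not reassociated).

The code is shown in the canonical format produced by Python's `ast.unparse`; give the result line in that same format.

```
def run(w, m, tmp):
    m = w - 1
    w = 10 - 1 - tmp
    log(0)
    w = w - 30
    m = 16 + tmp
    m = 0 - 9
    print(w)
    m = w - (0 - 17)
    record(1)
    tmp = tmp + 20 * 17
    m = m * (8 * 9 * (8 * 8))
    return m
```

m = m * 4608

Transformed code:
def run(w, m, tmp):
    m = w - 1
    w = 9 - tmp
    log(0)
    w = w - 30
    m = 16 + tmp
    m = -9
    print(w)
    m = w - -17
    record(1)
    tmp = tmp + 340
    m = m * 4608
    return m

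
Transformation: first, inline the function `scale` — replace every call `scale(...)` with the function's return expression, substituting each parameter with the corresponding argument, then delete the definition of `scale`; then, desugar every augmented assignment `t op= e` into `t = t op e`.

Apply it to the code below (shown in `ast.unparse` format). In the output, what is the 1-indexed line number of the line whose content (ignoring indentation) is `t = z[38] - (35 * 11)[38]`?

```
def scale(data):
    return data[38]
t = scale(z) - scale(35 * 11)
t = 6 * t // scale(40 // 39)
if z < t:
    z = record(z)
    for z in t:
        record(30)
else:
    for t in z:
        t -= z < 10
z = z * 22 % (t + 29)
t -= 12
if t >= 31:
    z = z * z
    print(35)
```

1

Transformed code:
t = z[38] - (35 * 11)[38]
t = 6 * t // (40 // 39)[38]
if z < t:
    z = record(z)
    for z in t:
        record(30)
else:
    for t in z:
        t = t - (z < 10)
z = z * 22 % (t + 29)
t = t - 12
if t >= 31:
    z = z * z
    print(35)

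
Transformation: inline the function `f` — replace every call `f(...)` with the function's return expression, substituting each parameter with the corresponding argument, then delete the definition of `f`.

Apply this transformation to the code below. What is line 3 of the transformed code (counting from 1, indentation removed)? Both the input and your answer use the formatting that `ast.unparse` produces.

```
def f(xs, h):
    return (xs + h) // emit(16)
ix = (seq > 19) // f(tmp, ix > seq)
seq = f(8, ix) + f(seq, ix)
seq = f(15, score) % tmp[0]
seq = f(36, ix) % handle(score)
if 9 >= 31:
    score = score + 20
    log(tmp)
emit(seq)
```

seq = (15 + score) // emit(16) % tmp[0]

Transformed code:
ix = (seq > 19) // ((tmp + (ix > seq)) // emit(16))
seq = (8 + ix) // emit(16) + (seq + ix) // emit(16)
seq = (15 + score) // emit(16) % tmp[0]
seq = (36 + ix) // emit(16) % handle(score)
if 9 >= 31:
    score = score + 20
    log(tmp)
emit(seq)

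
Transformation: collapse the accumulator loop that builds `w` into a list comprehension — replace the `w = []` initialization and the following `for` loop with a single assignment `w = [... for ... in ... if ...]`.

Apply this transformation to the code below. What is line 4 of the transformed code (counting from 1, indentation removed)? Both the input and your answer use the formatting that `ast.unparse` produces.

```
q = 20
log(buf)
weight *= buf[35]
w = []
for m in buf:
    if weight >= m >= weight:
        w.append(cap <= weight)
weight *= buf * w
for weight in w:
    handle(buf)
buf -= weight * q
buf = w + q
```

w = [cap <= weight for m in buf if weight >= m >= weight]

Transformed code:
q = 20
log(buf)
weight *= buf[35]
w = [cap <= weight for m in buf if weight >= m >= weight]
weight *= buf * w
for weight in w:
    handle(buf)
buf -= weight * q
buf = w + q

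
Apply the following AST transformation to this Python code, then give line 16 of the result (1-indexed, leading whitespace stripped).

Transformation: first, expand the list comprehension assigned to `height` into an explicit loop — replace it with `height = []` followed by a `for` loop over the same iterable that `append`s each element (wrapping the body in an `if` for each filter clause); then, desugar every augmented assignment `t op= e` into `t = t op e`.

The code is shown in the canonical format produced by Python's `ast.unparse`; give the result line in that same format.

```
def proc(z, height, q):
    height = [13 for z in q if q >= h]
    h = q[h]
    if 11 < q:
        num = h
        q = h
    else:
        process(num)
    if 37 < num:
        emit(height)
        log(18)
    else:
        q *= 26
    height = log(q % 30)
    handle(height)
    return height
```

q = q * 26

Transformed code:
def proc(z, height, q):
    height = []
    for z in q:
        if q >= h:
            height.append(13)
    h = q[h]
    if 11 < q:
        num = h
        q = h
    else:
        process(num)
    if 37 < num:
        emit(height)
        log(18)
    else:
        q = q * 26
    height = log(q % 30)
    handle(height)
    return height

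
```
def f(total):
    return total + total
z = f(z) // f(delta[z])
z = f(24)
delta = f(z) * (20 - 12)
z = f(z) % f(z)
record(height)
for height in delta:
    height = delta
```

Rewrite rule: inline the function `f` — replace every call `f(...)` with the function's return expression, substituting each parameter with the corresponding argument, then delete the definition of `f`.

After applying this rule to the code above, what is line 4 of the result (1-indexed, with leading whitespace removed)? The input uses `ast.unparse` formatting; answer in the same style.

Transformed code:
z = (z + z) // (delta[z] + delta[z])
z = 24 + 24
delta = (z + z) * (20 - 12)
z = (z + z) % (z + z)
record(height)
for height in delta:
    height = delta

z = (z + z) % (z + z)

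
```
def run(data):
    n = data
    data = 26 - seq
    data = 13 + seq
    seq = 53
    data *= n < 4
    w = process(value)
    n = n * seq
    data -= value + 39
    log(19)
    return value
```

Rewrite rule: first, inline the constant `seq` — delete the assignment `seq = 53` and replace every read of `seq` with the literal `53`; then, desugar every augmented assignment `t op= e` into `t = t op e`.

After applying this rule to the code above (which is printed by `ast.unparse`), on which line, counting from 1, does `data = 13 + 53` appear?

4

Transformed code:
def run(data):
    n = data
    data = 26 - 53
    data = 13 + 53
    data = data * (n < 4)
    w = process(value)
    n = n * 53
    data = data - (value + 39)
    log(19)
    return value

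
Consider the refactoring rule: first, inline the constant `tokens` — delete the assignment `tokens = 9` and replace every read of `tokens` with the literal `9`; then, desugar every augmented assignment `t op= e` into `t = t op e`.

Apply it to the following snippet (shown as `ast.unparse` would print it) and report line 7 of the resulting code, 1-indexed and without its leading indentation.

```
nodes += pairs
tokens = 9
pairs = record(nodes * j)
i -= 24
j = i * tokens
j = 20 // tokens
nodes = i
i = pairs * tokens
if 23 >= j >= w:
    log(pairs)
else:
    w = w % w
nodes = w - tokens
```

i = pairs * 9

Transformed code:
nodes = nodes + pairs
pairs = record(nodes * j)
i = i - 24
j = i * 9
j = 20 // 9
nodes = i
i = pairs * 9
if 23 >= j >= w:
    log(pairs)
else:
    w = w % w
nodes = w - 9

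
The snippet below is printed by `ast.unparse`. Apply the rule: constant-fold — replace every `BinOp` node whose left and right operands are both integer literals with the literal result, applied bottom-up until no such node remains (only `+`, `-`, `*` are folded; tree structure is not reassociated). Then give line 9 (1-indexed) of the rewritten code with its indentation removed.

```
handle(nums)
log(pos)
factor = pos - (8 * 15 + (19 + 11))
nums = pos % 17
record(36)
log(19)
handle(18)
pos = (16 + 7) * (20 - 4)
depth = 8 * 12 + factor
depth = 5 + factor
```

Transformed code:
handle(nums)
log(pos)
factor = pos - 150
nums = pos % 17
record(36)
log(19)
handle(18)
pos = 368
depth = 96 + factor
depth = 5 + factor

depth = 96 + factor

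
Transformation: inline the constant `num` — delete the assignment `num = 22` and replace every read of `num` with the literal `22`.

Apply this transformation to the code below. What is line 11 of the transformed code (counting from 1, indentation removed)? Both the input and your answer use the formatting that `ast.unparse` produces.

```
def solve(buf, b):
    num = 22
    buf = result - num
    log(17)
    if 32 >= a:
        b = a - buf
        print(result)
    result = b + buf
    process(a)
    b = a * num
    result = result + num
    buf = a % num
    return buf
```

Transformed code:
def solve(buf, b):
    buf = result - 22
    log(17)
    if 32 >= a:
        b = a - buf
        print(result)
    result = b + buf
    process(a)
    b = a * 22
    result = result + 22
    buf = a % 22
    return buf

buf = a % 22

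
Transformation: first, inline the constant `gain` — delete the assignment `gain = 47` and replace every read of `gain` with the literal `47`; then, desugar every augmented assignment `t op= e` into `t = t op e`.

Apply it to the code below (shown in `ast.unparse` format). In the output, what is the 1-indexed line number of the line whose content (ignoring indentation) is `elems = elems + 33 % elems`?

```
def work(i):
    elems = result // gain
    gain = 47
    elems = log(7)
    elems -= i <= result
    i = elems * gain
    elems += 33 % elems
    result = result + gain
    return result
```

6

Transformed code:
def work(i):
    elems = result // 47
    elems = log(7)
    elems = elems - (i <= result)
    i = elems * 47
    elems = elems + 33 % elems
    result = result + 47
    return result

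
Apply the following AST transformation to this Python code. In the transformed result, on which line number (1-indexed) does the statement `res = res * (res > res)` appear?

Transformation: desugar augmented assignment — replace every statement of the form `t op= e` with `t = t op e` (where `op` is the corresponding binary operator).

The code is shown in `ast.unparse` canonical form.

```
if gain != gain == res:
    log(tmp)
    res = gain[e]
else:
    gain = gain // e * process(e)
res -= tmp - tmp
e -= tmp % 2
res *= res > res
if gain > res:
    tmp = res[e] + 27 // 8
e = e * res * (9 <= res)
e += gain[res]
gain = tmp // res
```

Transformed code:
if gain != gain == res:
    log(tmp)
    res = gain[e]
else:
    gain = gain // e * process(e)
res = res - (tmp - tmp)
e = e - tmp % 2
res = res * (res > res)
if gain > res:
    tmp = res[e] + 27 // 8
e = e * res * (9 <= res)
e = e + gain[res]
gain = tmp // res

8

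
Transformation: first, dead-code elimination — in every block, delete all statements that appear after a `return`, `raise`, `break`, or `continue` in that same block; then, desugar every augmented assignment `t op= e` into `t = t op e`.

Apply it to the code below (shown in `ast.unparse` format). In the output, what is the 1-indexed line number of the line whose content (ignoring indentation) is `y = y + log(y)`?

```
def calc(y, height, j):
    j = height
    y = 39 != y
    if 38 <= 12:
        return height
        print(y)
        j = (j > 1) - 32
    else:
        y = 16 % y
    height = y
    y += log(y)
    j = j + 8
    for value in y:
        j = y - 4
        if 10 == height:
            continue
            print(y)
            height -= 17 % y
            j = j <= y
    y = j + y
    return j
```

9

Transformed code:
def calc(y, height, j):
    j = height
    y = 39 != y
    if 38 <= 12:
        return height
    else:
        y = 16 % y
    height = y
    y = y + log(y)
    j = j + 8
    for value in y:
        j = y - 4
        if 10 == height:
            continue
    y = j + y
    return j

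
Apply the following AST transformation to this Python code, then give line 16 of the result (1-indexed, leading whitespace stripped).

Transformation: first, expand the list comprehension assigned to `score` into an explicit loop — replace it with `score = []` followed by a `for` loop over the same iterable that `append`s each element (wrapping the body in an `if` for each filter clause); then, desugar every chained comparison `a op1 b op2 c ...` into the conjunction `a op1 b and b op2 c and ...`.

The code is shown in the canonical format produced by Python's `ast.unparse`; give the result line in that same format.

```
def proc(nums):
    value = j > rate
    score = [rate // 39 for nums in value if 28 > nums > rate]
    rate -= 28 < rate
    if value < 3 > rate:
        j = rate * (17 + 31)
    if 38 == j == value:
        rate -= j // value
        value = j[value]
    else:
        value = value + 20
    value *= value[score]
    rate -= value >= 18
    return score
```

rate -= value >= 18

Transformed code:
def proc(nums):
    value = j > rate
    score = []
    for nums in value:
        if 28 > nums and nums > rate:
            score.append(rate // 39)
    rate -= 28 < rate
    if value < 3 and 3 > rate:
        j = rate * (17 + 31)
    if 38 == j and j == value:
        rate -= j // value
        value = j[value]
    else:
        value = value + 20
    value *= value[score]
    rate -= value >= 18
    return score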